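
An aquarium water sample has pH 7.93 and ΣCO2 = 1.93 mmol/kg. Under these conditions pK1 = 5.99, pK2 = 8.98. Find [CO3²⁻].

α₂ = 1 / (1 + [H⁺]/K2 + [H⁺]²/(K1K2)) = 1 / (1 + 10^+1.05 + 10^-0.89)
   = 1 / (1 + 11.220 + 0.12882) = 1/12.349 = 0.08098
[CO3²⁻] = α₂ × DIC = 0.08098 × 1.93 = 0.156 mmol/kg

[CO3²⁻] = 0.156 mmol/kg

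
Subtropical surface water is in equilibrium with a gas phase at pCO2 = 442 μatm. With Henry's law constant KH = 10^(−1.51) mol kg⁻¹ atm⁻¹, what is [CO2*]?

[CO2*] = 13.7 μmol/kg

KH = 10^(−1.51) = 3.090×10^-2 mol kg⁻¹ atm⁻¹
[CO2*] = KH · pCO2 = 3.090×10^-2 × 442×10^-6 atm = 1.37×10^-5 mol/kg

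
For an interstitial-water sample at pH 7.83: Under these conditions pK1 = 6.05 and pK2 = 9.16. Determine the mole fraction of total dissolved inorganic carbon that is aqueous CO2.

α₀ = 0.0156

α₀ = 1 / (1 + K1/[H⁺] + K1K2/[H⁺]²) = 1 / (1 + 10^+1.78 + 10^+0.45)
   = 1 / (1 + 60.256 + 2.8184) = 1/64.074 = 0.01561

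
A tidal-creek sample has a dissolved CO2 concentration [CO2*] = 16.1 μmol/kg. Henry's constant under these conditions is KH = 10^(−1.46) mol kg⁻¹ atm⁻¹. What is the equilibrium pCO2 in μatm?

pCO2 = 464 μatm

KH = 10^(−1.46) = 3.467×10^-2 mol kg⁻¹ atm⁻¹
pCO2 = [CO2*]/KH = 16.1×10^-6 / 3.467×10^-2 = 4.64×10^-4 atm = 464 μatm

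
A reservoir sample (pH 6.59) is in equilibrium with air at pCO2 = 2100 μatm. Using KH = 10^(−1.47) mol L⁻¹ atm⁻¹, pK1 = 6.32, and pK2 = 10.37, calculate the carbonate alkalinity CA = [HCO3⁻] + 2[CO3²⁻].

CA = 0.133 mmol/L

[CO2*] = KH · pCO2 = 10^(−1.47) × 2100×10^-6 = 7.116×10^-5 mol/L
α₀ = 1/(1 + K1/[H⁺] + K1K2/[H⁺]²) = 1/(1 + 10^+0.27 + 10^-3.51) = 0.3494
DIC = [CO2*]/α₀ = 7.116×10^-5 / 0.3494 = 0.2037 mmol/L
CA = (α₁ + 2α₂)·DIC = (0.6505 + 2×0.0001080) × 0.2037 = 0.133 mmol/L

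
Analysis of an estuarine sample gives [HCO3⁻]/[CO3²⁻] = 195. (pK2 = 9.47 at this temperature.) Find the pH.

From K2 = [H⁺][CO3²⁻]/[HCO3⁻]:  pH = pK2 − log₁₀([HCO3⁻]/[CO3²⁻])
log₁₀(195) = +2.290
pH = 9.47 − (+2.290) = 7.18

pH = 7.18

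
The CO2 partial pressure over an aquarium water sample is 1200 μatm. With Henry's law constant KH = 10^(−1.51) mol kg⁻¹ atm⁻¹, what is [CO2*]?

KH = 10^(−1.51) = 3.090×10^-2 mol kg⁻¹ atm⁻¹
[CO2*] = KH · pCO2 = 3.090×10^-2 × 1200×10^-6 atm = 3.71×10^-5 mol/kg

[CO2*] = 37.1 μmol/kg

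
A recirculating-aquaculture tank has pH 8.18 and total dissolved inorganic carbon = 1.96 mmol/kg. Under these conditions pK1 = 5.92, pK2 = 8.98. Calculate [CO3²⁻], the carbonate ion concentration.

α₂ = 1 / (1 + [H⁺]/K2 + [H⁺]²/(K1K2)) = 1 / (1 + 10^+0.80 + 10^-1.46)
   = 1 / (1 + 6.3096 + 0.034674) = 1/7.3442 = 0.1362
[CO3²⁻] = α₂ × DIC = 0.1362 × 1.96 = 0.267 mmol/kg

[CO3²⁻] = 0.267 mmol/kg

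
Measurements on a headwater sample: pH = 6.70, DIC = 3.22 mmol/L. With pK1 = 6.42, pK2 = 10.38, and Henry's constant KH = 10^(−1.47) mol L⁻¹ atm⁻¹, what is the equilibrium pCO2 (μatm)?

α₀ = 1 / (1 + K1/[H⁺] + K1K2/[H⁺]²) = 1 / (1 + 10^+0.28 + 10^-3.40)
   = 1 / (1 + 1.9055 + 0.00039811) = 1/2.9059 = 0.3441
[CO2*] = α₀ × DIC = 0.3441 × 3.22 = 1.108 mmol/L
pCO2 = [CO2*]/KH = 1.108×10^-3 / 3.388×10^-2 = 3.27×10^4 μatm

pCO2 = 3.27×10^4 μatm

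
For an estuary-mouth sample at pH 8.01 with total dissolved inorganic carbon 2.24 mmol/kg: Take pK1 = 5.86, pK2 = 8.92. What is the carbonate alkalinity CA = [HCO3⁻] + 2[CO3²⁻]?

CA = 2.47 mmol/kg

CA = [HCO3⁻] + 2[CO3²⁻] = (α₁ + 2α₂)·DIC
At pH 8.01: [H⁺]/K1 = 10^-2.15 = 0.0070795, K2/[H⁺] = 10^-0.91 = 0.12303
α₁ = 1/(1 + 0.0070795 + 0.12303) = 1/1.1301 = 0.8849; α₂ = α₁·K2/[H⁺] = 0.1089
α₁ + 2α₂ = 1.1026
CA = 1.1026 × 2.24 = 2.47 mmol/kg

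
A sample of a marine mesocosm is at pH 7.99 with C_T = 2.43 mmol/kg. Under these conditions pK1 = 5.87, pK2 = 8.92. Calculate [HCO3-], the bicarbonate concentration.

α₁ = 1 / (1 + [H⁺]/K1 + K2/[H⁺]) = 1 / (1 + 10^-2.12 + 10^-0.93)
   = 1 / (1 + 0.0075858 + 0.11749) = 1/1.1251 = 0.8888
[HCO3⁻] = α₁ × DIC = 0.8888 × 2.43 = 2.16 mmol/kg

[HCO3⁻] = 2.16 mmol/kg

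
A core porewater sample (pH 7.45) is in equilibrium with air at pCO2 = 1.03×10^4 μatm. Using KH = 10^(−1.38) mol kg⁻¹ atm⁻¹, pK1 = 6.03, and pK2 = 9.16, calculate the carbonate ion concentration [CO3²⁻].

[CO3²⁻] = 0.220 mmol/kg

[CO2*] = KH · pCO2 = 10^(−1.38) × 1.03×10^4×10^-6 = 4.294×10^-4 mol/kg
α₀ = 1/(1 + K1/[H⁺] + K1K2/[H⁺]²) = 1/(1 + 10^+1.42 + 10^-0.29) = 0.03595
DIC = [CO2*]/α₀ = 4.294×10^-4 / 0.03595 = 11.94 mmol/kg
[CO3²⁻] = α₂·DIC; α₂ = 0.01844, so [CO3²⁻] = 0.01844 × 11.94 = 0.220 mmol/kg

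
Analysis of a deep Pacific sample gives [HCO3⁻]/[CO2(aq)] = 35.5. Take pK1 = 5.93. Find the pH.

pH = 7.48

From K1 = [H⁺][HCO3⁻]/[CO2(aq)]:  pH = pK1 + log₁₀([HCO3⁻]/[CO2(aq)])
log₁₀(35.5) = +1.550
pH = 5.93 + (+1.550) = 7.48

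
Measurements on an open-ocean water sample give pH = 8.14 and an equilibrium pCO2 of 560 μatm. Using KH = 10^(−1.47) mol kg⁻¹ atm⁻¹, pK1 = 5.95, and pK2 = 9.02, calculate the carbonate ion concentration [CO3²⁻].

[CO3²⁻] = 0.387 mmol/kg

[CO2*] = KH · pCO2 = 10^(−1.47) × 560×10^-6 = 1.898×10^-5 mol/kg
α₀ = 1/(1 + K1/[H⁺] + K1K2/[H⁺]²) = 1/(1 + 10^+2.19 + 10^+1.31) = 0.005672
DIC = [CO2*]/α₀ = 1.898×10^-5 / 0.005672 = 3.345 mmol/kg
[CO3²⁻] = α₂·DIC; α₂ = 0.1158, so [CO3²⁻] = 0.1158 × 3.345 = 0.387 mmol/kg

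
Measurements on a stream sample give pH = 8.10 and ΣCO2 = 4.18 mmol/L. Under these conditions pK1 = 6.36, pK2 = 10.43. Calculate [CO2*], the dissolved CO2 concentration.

α₀ = 1 / (1 + K1/[H⁺] + K1K2/[H⁺]²) = 1 / (1 + 10^+1.74 + 10^-0.59)
   = 1 / (1 + 54.954 + 0.25704) = 1/56.211 = 0.01779
[CO2*] = α₀ × DIC = 0.01779 × 4.18 = 0.0744 mmol/L

[CO2*] = 0.0744 mmol/L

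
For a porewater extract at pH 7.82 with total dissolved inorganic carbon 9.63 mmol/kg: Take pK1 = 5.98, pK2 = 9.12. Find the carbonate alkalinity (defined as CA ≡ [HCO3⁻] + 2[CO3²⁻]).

CA = [HCO3⁻] + 2[CO3²⁻] = (α₁ + 2α₂)·DIC
At pH 7.82: [H⁺]/K1 = 10^-1.84 = 0.014454, K2/[H⁺] = 10^-1.30 = 0.050119
α₁ = 1/(1 + 0.014454 + 0.050119) = 1/1.0646 = 0.9393; α₂ = α₁·K2/[H⁺] = 0.04708
α₁ + 2α₂ = 1.0335
CA = 1.0335 × 9.63 = 9.95 mmol/kg

CA = 9.95 mmol/kg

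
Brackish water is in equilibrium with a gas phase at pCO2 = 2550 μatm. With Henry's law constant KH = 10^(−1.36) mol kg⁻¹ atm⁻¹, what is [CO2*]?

KH = 10^(−1.36) = 4.365×10^-2 mol kg⁻¹ atm⁻¹
[CO2*] = KH · pCO2 = 4.365×10^-2 × 2550×10^-6 atm = 1.11×10^-4 mol/kg

[CO2*] = 111 μmol/kg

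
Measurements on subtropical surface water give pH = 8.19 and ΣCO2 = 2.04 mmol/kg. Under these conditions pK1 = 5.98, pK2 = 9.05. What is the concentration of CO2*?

α₀ = 1 / (1 + K1/[H⁺] + K1K2/[H⁺]²) = 1 / (1 + 10^+2.21 + 10^+1.35)
   = 1 / (1 + 162.18 + 22.387) = 1/185.57 = 0.005389
[CO2*] = α₀ × DIC = 0.005389 × 2.04 = 0.0110 mmol/kg = 11.0 μmol/kg

[CO2*] = 11.0 μmol/kg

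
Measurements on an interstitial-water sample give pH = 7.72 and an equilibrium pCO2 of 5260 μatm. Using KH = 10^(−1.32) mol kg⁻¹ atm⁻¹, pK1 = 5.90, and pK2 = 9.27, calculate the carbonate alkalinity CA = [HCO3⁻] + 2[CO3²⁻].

[CO2*] = KH · pCO2 = 10^(−1.32) × 5260×10^-6 = 2.518×10^-4 mol/kg
α₀ = 1/(1 + K1/[H⁺] + K1K2/[H⁺]²) = 1/(1 + 10^+1.82 + 10^+0.27) = 0.01451
DIC = [CO2*]/α₀ = 2.518×10^-4 / 0.01451 = 17.35 mmol/kg
CA = (α₁ + 2α₂)·DIC = (0.9585 + 2×0.02701) × 17.35 = 17.6 mmol/kg

CA = 17.6 mmol/kg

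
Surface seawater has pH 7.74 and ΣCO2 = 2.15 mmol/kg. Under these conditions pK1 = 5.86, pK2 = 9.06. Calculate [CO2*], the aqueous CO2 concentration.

α₀ = 1 / (1 + K1/[H⁺] + K1K2/[H⁺]²) = 1 / (1 + 10^+1.88 + 10^+0.56)
   = 1 / (1 + 75.858 + 3.6308) = 1/80.489 = 0.01242
[CO2*] = α₀ × DIC = 0.01242 × 2.15 = 0.0267 mmol/kg

[CO2*] = 0.0267 mmol/kg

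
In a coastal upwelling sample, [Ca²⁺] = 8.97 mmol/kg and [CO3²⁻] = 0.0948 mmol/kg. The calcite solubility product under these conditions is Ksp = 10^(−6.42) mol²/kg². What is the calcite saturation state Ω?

Ksp = 10^(−6.42) = 3.802×10^-7
Ω = [Ca²⁺][CO3²⁻]/Ksp = (8.97×10^-3)(0.0948×10^-3) / 3.802×10^-7 = 2.24

Ω = 2.24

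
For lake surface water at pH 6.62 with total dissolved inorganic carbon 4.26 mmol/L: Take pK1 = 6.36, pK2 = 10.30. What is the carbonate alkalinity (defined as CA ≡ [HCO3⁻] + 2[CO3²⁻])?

CA = [HCO3⁻] + 2[CO3²⁻] = (α₁ + 2α₂)·DIC
At pH 6.62: [H⁺]/K1 = 10^-0.26 = 0.54954, K2/[H⁺] = 10^-3.68 = 0.00020893
α₁ = 1/(1 + 0.54954 + 0.00020893) = 1/1.5497 = 0.6453; α₂ = α₁·K2/[H⁺] = 0.0001348
α₁ + 2α₂ = 0.6455
CA = 0.6455 × 4.26 = 2.75 mmol/L

CA = 2.75 mmol/L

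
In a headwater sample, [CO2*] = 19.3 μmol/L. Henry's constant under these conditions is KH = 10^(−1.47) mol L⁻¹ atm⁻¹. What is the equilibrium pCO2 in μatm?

pCO2 = 570 μatm

KH = 10^(−1.47) = 3.388×10^-2 mol L⁻¹ atm⁻¹
pCO2 = [CO2*]/KH = 19.3×10^-6 / 3.388×10^-2 = 5.70×10^-4 atm = 570 μatm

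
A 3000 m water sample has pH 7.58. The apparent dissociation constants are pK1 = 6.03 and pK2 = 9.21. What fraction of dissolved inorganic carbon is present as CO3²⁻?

α₂ = 1 / (1 + [H⁺]/K2 + [H⁺]²/(K1K2)) = 1 / (1 + 10^+1.63 + 10^+0.08)
   = 1 / (1 + 42.658 + 1.2023) = 1/44.860 = 0.02229

α₂ = 0.0223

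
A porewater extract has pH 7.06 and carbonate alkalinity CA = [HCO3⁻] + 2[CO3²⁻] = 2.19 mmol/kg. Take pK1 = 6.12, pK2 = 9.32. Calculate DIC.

DIC = 2.43 mmol/kg

CA = [HCO3⁻] + 2[CO3²⁻] = (α₁ + 2α₂)·DIC
At pH 7.06: [H⁺]/K1 = 10^-0.94 = 0.11482, K2/[H⁺] = 10^-2.26 = 0.0054954
α₁ = 1/(1 + 0.11482 + 0.0054954) = 1/1.1203 = 0.8926; α₂ = α₁·K2/[H⁺] = 0.004905
α₁ + 2α₂ = 0.9024
DIC = CA / (α₁ + 2α₂) = 2.19 / 0.9024 = 2.43 mmol/kg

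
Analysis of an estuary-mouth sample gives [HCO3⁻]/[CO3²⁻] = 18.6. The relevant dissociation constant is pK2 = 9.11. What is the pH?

From K2 = [H⁺][CO3²⁻]/[HCO3⁻]:  pH = pK2 − log₁₀([HCO3⁻]/[CO3²⁻])
log₁₀(18.6) = +1.270
pH = 9.11 − (+1.270) = 7.84

pH = 7.84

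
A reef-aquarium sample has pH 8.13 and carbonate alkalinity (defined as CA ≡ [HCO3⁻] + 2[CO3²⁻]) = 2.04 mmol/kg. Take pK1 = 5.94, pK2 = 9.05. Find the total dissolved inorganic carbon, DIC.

CA = [HCO3⁻] + 2[CO3²⁻] = (α₁ + 2α₂)·DIC
At pH 8.13: [H⁺]/K1 = 10^-2.19 = 0.0064565, K2/[H⁺] = 10^-0.92 = 0.12023
α₁ = 1/(1 + 0.0064565 + 0.12023) = 1/1.1267 = 0.8876; α₂ = α₁·K2/[H⁺] = 0.1067
α₁ + 2α₂ = 1.1010
DIC = CA / (α₁ + 2α₂) = 2.04 / 1.1010 = 1.85 mmol/kg

DIC = 1.85 mmol/kg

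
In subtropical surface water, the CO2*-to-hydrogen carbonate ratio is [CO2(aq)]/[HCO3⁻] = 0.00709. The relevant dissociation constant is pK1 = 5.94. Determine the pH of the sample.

From K1 = [H⁺][HCO3⁻]/[CO2(aq)]:  pH = pK1 − log₁₀([CO2(aq)]/[HCO3⁻])
log₁₀(0.00709) = -2.149
pH = 5.94 − (-2.149) = 8.09

pH = 8.09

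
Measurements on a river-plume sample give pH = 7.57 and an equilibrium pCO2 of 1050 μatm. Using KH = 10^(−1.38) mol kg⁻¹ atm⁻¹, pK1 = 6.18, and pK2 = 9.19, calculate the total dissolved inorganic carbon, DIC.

[CO2*] = KH · pCO2 = 10^(−1.38) × 1050×10^-6 = 4.377×10^-5 mol/kg
α₀ = 1/(1 + K1/[H⁺] + K1K2/[H⁺]²) = 1/(1 + 10^+1.39 + 10^-0.23) = 0.03826
DIC = [CO2*]/α₀ = 4.377×10^-5 / 0.03826 = 1.14 mmol/kg

DIC = 1.14 mmol/kg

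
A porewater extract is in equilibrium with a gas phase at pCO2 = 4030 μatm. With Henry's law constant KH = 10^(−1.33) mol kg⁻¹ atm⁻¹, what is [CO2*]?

KH = 10^(−1.33) = 4.677×10^-2 mol kg⁻¹ atm⁻¹
[CO2*] = KH · pCO2 = 4.677×10^-2 × 4030×10^-6 atm = 1.88×10^-4 mol/kg

[CO2*] = 188 μmol/kg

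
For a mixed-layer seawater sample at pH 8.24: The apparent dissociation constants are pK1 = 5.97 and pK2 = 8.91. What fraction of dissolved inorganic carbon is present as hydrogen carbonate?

α₁ = 1 / (1 + [H⁺]/K1 + K2/[H⁺]) = 1 / (1 + 10^-2.27 + 10^-0.67)
   = 1 / (1 + 0.0053703 + 0.21380) = 1/1.2192 = 0.8202

α₁ = 0.820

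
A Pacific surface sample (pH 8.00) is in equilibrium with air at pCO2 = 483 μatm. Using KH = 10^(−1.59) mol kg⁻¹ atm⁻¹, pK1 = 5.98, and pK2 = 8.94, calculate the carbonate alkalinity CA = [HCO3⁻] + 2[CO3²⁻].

CA = 1.60 mmol/kg

[CO2*] = KH · pCO2 = 10^(−1.59) × 483×10^-6 = 1.242×10^-5 mol/kg
α₀ = 1/(1 + K1/[H⁺] + K1K2/[H⁺]²) = 1/(1 + 10^+2.02 + 10^+1.08) = 0.008494
DIC = [CO2*]/α₀ = 1.242×10^-5 / 0.008494 = 1.462 mmol/kg
CA = (α₁ + 2α₂)·DIC = (0.8894 + 2×0.1021) × 1.462 = 1.60 mmol/kg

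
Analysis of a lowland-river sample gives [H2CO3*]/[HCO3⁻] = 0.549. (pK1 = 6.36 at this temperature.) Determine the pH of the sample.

From K1 = [H⁺][HCO3⁻]/[H2CO3*]:  pH = pK1 − log₁₀([H2CO3*]/[HCO3⁻])
log₁₀(0.549) = -0.260
pH = 6.36 − (-0.260) = 6.62

pH = 6.62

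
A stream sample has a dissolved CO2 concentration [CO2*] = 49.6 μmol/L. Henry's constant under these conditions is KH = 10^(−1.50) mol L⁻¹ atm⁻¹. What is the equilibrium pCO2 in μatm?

pCO2 = 1570 μatm

KH = 10^(−1.50) = 3.162×10^-2 mol L⁻¹ atm⁻¹
pCO2 = [CO2*]/KH = 49.6×10^-6 / 3.162×10^-2 = 1.57×10^-3 atm = 1570 μatm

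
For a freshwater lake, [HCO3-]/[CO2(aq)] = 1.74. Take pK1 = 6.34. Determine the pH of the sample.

From K1 = [H⁺][HCO3-]/[CO2(aq)]:  pH = pK1 + log₁₀([HCO3-]/[CO2(aq)])
log₁₀(1.74) = +0.241
pH = 6.34 + (+0.241) = 6.58

pH = 6.58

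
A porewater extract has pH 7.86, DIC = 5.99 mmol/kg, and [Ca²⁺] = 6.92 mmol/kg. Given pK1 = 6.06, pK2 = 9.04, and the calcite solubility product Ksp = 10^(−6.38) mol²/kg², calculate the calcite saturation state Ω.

α₂ = 1 / (1 + [H⁺]/K2 + [H⁺]²/(K1K2)) = 1 / (1 + 10^+1.18 + 10^-0.62)
   = 1 / (1 + 15.136 + 0.23988) = 1/16.375 = 0.06107
[CO3²⁻] = α₂ × DIC = 0.06107 × 5.99 = 0.3658 mmol/kg
Ksp = 10^(−6.38) = 4.169×10^-7
Ω = [Ca²⁺][CO3²⁻]/Ksp = (6.92×10^-3)(3.658×10^-4) / 4.169×10^-7 = 6.07

Ω = 6.07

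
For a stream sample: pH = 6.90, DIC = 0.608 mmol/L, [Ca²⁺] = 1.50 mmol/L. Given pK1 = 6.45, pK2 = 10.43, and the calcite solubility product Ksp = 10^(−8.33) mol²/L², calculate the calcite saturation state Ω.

α₂ = 1 / (1 + [H⁺]/K2 + [H⁺]²/(K1K2)) = 1 / (1 + 10^+3.53 + 10^+3.08)
   = 1 / (1 + 3388.4 + 1202.3) = 1/4591.7 = 0.0002178
[CO3²⁻] = α₂ × DIC = 0.0002178 × 0.608 = 0.0001324 mmol/L = 0.1324 μmol/L
Ksp = 10^(−8.33) = 4.677×10^-9
Ω = [Ca²⁺][CO3²⁻]/Ksp = (1.50×10^-3)(1.324×10^-7) / 4.677×10^-9 = 0.0425

Ω = 0.0425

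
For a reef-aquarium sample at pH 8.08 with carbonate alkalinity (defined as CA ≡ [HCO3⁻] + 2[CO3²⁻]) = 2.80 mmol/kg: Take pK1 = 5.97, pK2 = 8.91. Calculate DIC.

DIC = 2.50 mmol/kg

CA = [HCO3⁻] + 2[CO3²⁻] = (α₁ + 2α₂)·DIC
At pH 8.08: [H⁺]/K1 = 10^-2.11 = 0.0077625, K2/[H⁺] = 10^-0.83 = 0.14791
α₁ = 1/(1 + 0.0077625 + 0.14791) = 1/1.1557 = 0.8653; α₂ = α₁·K2/[H⁺] = 0.1280
α₁ + 2α₂ = 1.1213
DIC = CA / (α₁ + 2α₂) = 2.80 / 1.1213 = 2.50 mmol/kg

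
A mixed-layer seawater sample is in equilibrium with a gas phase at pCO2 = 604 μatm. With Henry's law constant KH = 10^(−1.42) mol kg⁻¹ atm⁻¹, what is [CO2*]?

KH = 10^(−1.42) = 3.802×10^-2 mol kg⁻¹ atm⁻¹
[CO2*] = KH · pCO2 = 3.802×10^-2 × 604×10^-6 atm = 2.30×10^-5 mol/kg

[CO2*] = 23.0 μmol/kg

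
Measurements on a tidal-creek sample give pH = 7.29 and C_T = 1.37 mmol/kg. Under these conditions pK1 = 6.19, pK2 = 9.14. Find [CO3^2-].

[CO3²⁻] = 17.7 μmol/kg

α₂ = 1 / (1 + [H⁺]/K2 + [H⁺]²/(K1K2)) = 1 / (1 + 10^+1.85 + 10^+0.75)
   = 1 / (1 + 70.795 + 5.6234) = 1/77.418 = 0.01292
[CO3²⁻] = α₂ × DIC = 0.01292 × 1.37 = 0.0177 mmol/kg = 17.7 μmol/kg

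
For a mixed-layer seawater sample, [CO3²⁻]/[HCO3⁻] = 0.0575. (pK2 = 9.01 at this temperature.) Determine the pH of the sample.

From K2 = [H⁺][CO3²⁻]/[HCO3⁻]:  pH = pK2 + log₁₀([CO3²⁻]/[HCO3⁻])
log₁₀(0.0575) = -1.240
pH = 9.01 + (-1.240) = 7.77

pH = 7.77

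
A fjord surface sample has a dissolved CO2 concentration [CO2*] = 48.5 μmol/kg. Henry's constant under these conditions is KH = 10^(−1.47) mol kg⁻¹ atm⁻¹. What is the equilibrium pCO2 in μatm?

KH = 10^(−1.47) = 3.388×10^-2 mol kg⁻¹ atm⁻¹
pCO2 = [CO2*]/KH = 48.5×10^-6 / 3.388×10^-2 = 1.43×10^-3 atm = 1430 μatm

pCO2 = 1430 μatm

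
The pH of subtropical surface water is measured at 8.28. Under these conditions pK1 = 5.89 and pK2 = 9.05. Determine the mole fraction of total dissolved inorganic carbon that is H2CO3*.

α₀ = 0.00347

α₀ = 1 / (1 + K1/[H⁺] + K1K2/[H⁺]²) = 1 / (1 + 10^+2.39 + 10^+1.62)
   = 1 / (1 + 245.47 + 41.687) = 1/288.16 = 0.003470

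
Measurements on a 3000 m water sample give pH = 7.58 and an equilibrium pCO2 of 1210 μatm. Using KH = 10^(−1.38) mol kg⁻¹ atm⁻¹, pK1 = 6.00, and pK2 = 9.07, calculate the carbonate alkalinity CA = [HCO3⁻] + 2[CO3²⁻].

CA = 2.04 mmol/kg

[CO2*] = KH · pCO2 = 10^(−1.38) × 1210×10^-6 = 5.044×10^-5 mol/kg
α₀ = 1/(1 + K1/[H⁺] + K1K2/[H⁺]²) = 1/(1 + 10^+1.58 + 10^+0.09) = 0.02485
DIC = [CO2*]/α₀ = 5.044×10^-5 / 0.02485 = 2.030 mmol/kg
CA = (α₁ + 2α₂)·DIC = (0.9446 + 2×0.03057) × 2.030 = 2.04 mmol/kg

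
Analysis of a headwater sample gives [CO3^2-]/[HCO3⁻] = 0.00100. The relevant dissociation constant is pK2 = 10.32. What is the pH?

pH = 7.32

From K2 = [H⁺][CO3^2-]/[HCO3⁻]:  pH = pK2 + log₁₀([CO3^2-]/[HCO3⁻])
log₁₀(0.00100) = -3.000
pH = 10.32 + (-3.000) = 7.32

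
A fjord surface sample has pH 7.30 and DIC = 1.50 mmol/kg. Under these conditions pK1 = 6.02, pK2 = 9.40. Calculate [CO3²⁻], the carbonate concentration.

[CO3²⁻] = 11.2 μmol/kg

α₂ = 1 / (1 + [H⁺]/K2 + [H⁺]²/(K1K2)) = 1 / (1 + 10^+2.10 + 10^+0.82)
   = 1 / (1 + 125.89 + 6.6069) = 1/133.50 = 0.007491
[CO3²⁻] = α₂ × DIC = 0.007491 × 1.50 = 0.0112 mmol/kg = 11.2 μmol/kg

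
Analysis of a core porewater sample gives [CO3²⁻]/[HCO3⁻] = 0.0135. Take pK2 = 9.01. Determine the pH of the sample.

pH = 7.14

From K2 = [H⁺][CO3²⁻]/[HCO3⁻]:  pH = pK2 + log₁₀([CO3²⁻]/[HCO3⁻])
log₁₀(0.0135) = -1.870
pH = 9.01 + (-1.870) = 7.14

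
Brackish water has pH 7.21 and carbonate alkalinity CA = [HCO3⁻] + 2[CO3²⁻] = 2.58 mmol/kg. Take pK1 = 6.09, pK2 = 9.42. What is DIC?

DIC = 2.76 mmol/kg

CA = [HCO3⁻] + 2[CO3²⁻] = (α₁ + 2α₂)·DIC
At pH 7.21: [H⁺]/K1 = 10^-1.12 = 0.075858, K2/[H⁺] = 10^-2.21 = 0.0061660
α₁ = 1/(1 + 0.075858 + 0.0061660) = 1/1.0820 = 0.9242; α₂ = α₁·K2/[H⁺] = 0.005699
α₁ + 2α₂ = 0.9356
DIC = CA / (α₁ + 2α₂) = 2.58 / 0.9356 = 2.76 mmol/kg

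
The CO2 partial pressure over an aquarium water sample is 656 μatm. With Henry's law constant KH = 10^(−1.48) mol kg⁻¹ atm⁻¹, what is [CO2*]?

[CO2*] = 21.7 μmol/kg

KH = 10^(−1.48) = 3.311×10^-2 mol kg⁻¹ atm⁻¹
[CO2*] = KH · pCO2 = 3.311×10^-2 × 656×10^-6 atm = 2.17×10^-5 mol/kg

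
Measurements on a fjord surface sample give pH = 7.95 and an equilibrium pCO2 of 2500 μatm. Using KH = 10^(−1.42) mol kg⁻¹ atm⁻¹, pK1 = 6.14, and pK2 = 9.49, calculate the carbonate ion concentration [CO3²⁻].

[CO2*] = KH · pCO2 = 10^(−1.42) × 2500×10^-6 = 9.505×10^-5 mol/kg
α₀ = 1/(1 + K1/[H⁺] + K1K2/[H⁺]²) = 1/(1 + 10^+1.81 + 10^+0.27) = 0.01483
DIC = [CO2*]/α₀ = 9.505×10^-5 / 0.01483 = 6.409 mmol/kg
[CO3²⁻] = α₂·DIC; α₂ = 0.02762, so [CO3²⁻] = 0.02762 × 6.409 = 0.177 mmol/kg

[CO3²⁻] = 0.177 mmol/kg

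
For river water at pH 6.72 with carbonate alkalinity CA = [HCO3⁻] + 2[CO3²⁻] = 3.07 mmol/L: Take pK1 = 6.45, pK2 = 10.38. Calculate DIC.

DIC = 4.72 mmol/L

CA = [HCO3⁻] + 2[CO3²⁻] = (α₁ + 2α₂)·DIC
At pH 6.72: [H⁺]/K1 = 10^-0.27 = 0.53703, K2/[H⁺] = 10^-3.66 = 0.00021878
α₁ = 1/(1 + 0.53703 + 0.00021878) = 1/1.5373 = 0.6505; α₂ = α₁·K2/[H⁺] = 0.0001423
α₁ + 2α₂ = 0.6508
DIC = CA / (α₁ + 2α₂) = 3.07 / 0.6508 = 4.72 mmol/L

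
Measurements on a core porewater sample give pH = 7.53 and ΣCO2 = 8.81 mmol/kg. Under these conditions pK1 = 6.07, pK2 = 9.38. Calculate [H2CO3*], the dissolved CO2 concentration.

α₀ = 1 / (1 + K1/[H⁺] + K1K2/[H⁺]²) = 1 / (1 + 10^+1.46 + 10^-0.39)
   = 1 / (1 + 28.840 + 0.40738) = 1/30.248 = 0.03306
[CO2*] = α₀ × DIC = 0.03306 × 8.81 = 0.291 mmol/kg

[CO2*] = 0.291 mmol/kg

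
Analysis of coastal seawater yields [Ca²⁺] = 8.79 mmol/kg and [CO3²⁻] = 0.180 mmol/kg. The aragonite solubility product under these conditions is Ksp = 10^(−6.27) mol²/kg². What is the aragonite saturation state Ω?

Ksp = 10^(−6.27) = 5.370×10^-7
Ω = [Ca²⁺][CO3²⁻]/Ksp = (8.79×10^-3)(0.180×10^-3) / 5.370×10^-7 = 2.95

Ω = 2.95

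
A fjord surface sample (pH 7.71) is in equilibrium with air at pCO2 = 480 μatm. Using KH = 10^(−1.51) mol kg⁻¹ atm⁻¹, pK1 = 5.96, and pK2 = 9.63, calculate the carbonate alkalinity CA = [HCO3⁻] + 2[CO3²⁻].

[CO2*] = KH · pCO2 = 10^(−1.51) × 480×10^-6 = 1.483×10^-5 mol/kg
α₀ = 1/(1 + K1/[H⁺] + K1K2/[H⁺]²) = 1/(1 + 10^+1.75 + 10^-0.17) = 0.01727
DIC = [CO2*]/α₀ = 1.483×10^-5 / 0.01727 = 0.8590 mmol/kg
CA = (α₁ + 2α₂)·DIC = (0.9711 + 2×0.01167) × 0.8590 = 0.854 mmol/kg

CA = 0.854 mmol/kg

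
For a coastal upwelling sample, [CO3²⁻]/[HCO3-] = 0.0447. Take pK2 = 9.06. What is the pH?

From K2 = [H⁺][CO3²⁻]/[HCO3-]:  pH = pK2 + log₁₀([CO3²⁻]/[HCO3-])
log₁₀(0.0447) = -1.350
pH = 9.06 + (-1.350) = 7.71

pH = 7.71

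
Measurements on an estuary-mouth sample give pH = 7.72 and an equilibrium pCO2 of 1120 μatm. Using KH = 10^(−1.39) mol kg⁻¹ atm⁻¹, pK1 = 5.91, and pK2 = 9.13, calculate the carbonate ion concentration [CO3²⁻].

[CO2*] = KH · pCO2 = 10^(−1.39) × 1120×10^-6 = 4.563×10^-5 mol/kg
α₀ = 1/(1 + K1/[H⁺] + K1K2/[H⁺]²) = 1/(1 + 10^+1.81 + 10^+0.40) = 0.01469
DIC = [CO2*]/α₀ = 4.563×10^-5 / 0.01469 = 3.106 mmol/kg
[CO3²⁻] = α₂·DIC; α₂ = 0.03690, so [CO3²⁻] = 0.03690 × 3.106 = 0.115 mmol/kg

[CO3²⁻] = 0.115 mmol/kg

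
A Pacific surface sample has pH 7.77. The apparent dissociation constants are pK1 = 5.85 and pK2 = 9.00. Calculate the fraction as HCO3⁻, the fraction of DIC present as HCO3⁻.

α₁ = 1 / (1 + [H⁺]/K1 + K2/[H⁺]) = 1 / (1 + 10^-1.92 + 10^-1.23)
   = 1 / (1 + 0.012023 + 0.058884) = 1/1.0709 = 0.9338

α₁ = 0.934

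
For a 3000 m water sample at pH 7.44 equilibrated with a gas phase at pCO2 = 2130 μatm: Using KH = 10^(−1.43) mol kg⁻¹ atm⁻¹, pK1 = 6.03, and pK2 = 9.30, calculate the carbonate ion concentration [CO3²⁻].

[CO2*] = KH · pCO2 = 10^(−1.43) × 2130×10^-6 = 7.914×10^-5 mol/kg
α₀ = 1/(1 + K1/[H⁺] + K1K2/[H⁺]²) = 1/(1 + 10^+1.41 + 10^-0.45) = 0.03696
DIC = [CO2*]/α₀ = 7.914×10^-5 / 0.03696 = 2.141 mmol/kg
[CO3²⁻] = α₂·DIC; α₂ = 0.01311, so [CO3²⁻] = 0.01311 × 2.141 = 0.0281 mmol/kg

[CO3²⁻] = 0.0281 mmol/kg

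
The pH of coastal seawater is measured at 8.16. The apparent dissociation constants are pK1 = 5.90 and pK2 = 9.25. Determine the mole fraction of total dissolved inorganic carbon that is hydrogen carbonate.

α₁ = 1 / (1 + [H⁺]/K1 + K2/[H⁺]) = 1 / (1 + 10^-2.26 + 10^-1.09)
   = 1 / (1 + 0.0054954 + 0.081283) = 1/1.0868 = 0.9202

α₁ = 0.920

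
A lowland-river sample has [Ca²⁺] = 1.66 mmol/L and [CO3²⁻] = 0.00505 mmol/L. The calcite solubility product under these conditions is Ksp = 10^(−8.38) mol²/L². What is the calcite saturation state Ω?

Ω = 2.01

Ksp = 10^(−8.38) = 4.169×10^-9
Ω = [Ca²⁺][CO3²⁻]/Ksp = (1.66×10^-3)(0.00505×10^-3) / 4.169×10^-9 = 2.01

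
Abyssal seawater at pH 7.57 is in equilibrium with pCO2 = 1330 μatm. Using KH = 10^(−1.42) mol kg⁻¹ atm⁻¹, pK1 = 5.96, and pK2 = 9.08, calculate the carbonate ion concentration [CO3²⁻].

[CO2*] = KH · pCO2 = 10^(−1.42) × 1330×10^-6 = 5.057×10^-5 mol/kg
α₀ = 1/(1 + K1/[H⁺] + K1K2/[H⁺]²) = 1/(1 + 10^+1.61 + 10^+0.10) = 0.02326
DIC = [CO2*]/α₀ = 5.057×10^-5 / 0.02326 = 2.174 mmol/kg
[CO3²⁻] = α₂·DIC; α₂ = 0.02928, so [CO3²⁻] = 0.02928 × 2.174 = 0.0637 mmol/kg

[CO3²⁻] = 0.0637 mmol/kg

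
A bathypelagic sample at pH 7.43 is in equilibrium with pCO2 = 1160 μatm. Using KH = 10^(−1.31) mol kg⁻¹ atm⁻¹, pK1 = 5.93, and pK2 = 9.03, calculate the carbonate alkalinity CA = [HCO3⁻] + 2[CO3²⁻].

[CO2*] = KH · pCO2 = 10^(−1.31) × 1160×10^-6 = 5.681×10^-5 mol/kg
α₀ = 1/(1 + K1/[H⁺] + K1K2/[H⁺]²) = 1/(1 + 10^+1.50 + 10^-0.10) = 0.02992
DIC = [CO2*]/α₀ = 5.681×10^-5 / 0.02992 = 1.899 mmol/kg
CA = (α₁ + 2α₂)·DIC = (0.9463 + 2×0.02377) × 1.899 = 1.89 mmol/kg

CA = 1.89 mmol/kg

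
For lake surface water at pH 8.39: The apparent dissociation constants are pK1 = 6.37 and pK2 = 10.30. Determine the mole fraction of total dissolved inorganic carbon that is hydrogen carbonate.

α₁ = 0.979

α₁ = 1 / (1 + [H⁺]/K1 + K2/[H⁺]) = 1 / (1 + 10^-2.02 + 10^-1.91)
   = 1 / (1 + 0.0095499 + 0.012303) = 1/1.0219 = 0.9786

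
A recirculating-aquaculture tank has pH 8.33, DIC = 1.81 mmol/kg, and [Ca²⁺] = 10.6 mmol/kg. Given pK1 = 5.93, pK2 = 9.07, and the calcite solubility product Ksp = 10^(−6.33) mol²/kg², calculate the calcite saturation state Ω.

Ω = 6.29

α₂ = 1 / (1 + [H⁺]/K2 + [H⁺]²/(K1K2)) = 1 / (1 + 10^+0.74 + 10^-1.66)
   = 1 / (1 + 5.4954 + 0.021878) = 1/6.5173 = 0.1534
[CO3²⁻] = α₂ × DIC = 0.1534 × 1.81 = 0.2777 mmol/kg
Ksp = 10^(−6.33) = 4.677×10^-7
Ω = [Ca²⁺][CO3²⁻]/Ksp = (10.6×10^-3)(2.777×10^-4) / 4.677×10^-7 = 6.29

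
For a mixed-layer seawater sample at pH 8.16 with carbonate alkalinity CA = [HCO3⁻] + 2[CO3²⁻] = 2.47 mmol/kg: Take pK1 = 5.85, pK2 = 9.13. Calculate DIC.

CA = [HCO3⁻] + 2[CO3²⁻] = (α₁ + 2α₂)·DIC
At pH 8.16: [H⁺]/K1 = 10^-2.31 = 0.0048978, K2/[H⁺] = 10^-0.97 = 0.10715
α₁ = 1/(1 + 0.0048978 + 0.10715) = 1/1.1120 = 0.8992; α₂ = α₁·K2/[H⁺] = 0.09636
α₁ + 2α₂ = 1.0920
DIC = CA / (α₁ + 2α₂) = 2.47 / 1.0920 = 2.26 mmol/kg

DIC = 2.26 mmol/kg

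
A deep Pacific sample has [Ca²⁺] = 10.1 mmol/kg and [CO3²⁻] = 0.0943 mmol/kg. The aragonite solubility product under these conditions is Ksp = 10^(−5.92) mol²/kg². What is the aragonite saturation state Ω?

Ω = 0.792

Ksp = 10^(−5.92) = 1.202×10^-6
Ω = [Ca²⁺][CO3²⁻]/Ksp = (10.1×10^-3)(0.0943×10^-3) / 1.202×10^-6 = 0.792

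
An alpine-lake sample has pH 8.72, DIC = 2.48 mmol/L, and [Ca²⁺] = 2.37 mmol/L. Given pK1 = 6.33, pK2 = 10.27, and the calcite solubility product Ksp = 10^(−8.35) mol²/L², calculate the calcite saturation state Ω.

Ω = 35.9

α₂ = 1 / (1 + [H⁺]/K2 + [H⁺]²/(K1K2)) = 1 / (1 + 10^+1.55 + 10^-0.84)
   = 1 / (1 + 35.481 + 0.14454) = 1/36.626 = 0.02730
[CO3²⁻] = α₂ × DIC = 0.02730 × 2.48 = 0.06771 mmol/L
Ksp = 10^(−8.35) = 4.467×10^-9
Ω = [Ca²⁺][CO3²⁻]/Ksp = (2.37×10^-3)(6.771×10^-5) / 4.467×10^-9 = 35.9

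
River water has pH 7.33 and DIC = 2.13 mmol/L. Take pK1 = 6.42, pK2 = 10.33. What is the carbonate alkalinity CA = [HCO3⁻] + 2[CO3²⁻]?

CA = [HCO3⁻] + 2[CO3²⁻] = (α₁ + 2α₂)·DIC
At pH 7.33: [H⁺]/K1 = 10^-0.91 = 0.12303, K2/[H⁺] = 10^-3.00 = 0.0010000
α₁ = 1/(1 + 0.12303 + 0.0010000) = 1/1.1240 = 0.8897; α₂ = α₁·K2/[H⁺] = 0.0008897
α₁ + 2α₂ = 0.8914
CA = 0.8914 × 2.13 = 1.90 mmol/L

CA = 1.90 mmol/L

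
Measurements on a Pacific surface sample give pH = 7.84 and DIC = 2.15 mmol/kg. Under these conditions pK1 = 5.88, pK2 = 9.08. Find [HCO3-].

[HCO3⁻] = 2.01 mmol/kg

α₁ = 1 / (1 + [H⁺]/K1 + K2/[H⁺]) = 1 / (1 + 10^-1.96 + 10^-1.24)
   = 1 / (1 + 0.010965 + 0.057544) = 1/1.0685 = 0.9359
[HCO3⁻] = α₁ × DIC = 0.9359 × 2.15 = 2.01 mmol/kg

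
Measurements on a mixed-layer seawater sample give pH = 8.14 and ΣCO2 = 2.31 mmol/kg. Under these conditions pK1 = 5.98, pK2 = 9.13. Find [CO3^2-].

[CO3²⁻] = 0.213 mmol/kg

α₂ = 1 / (1 + [H⁺]/K2 + [H⁺]²/(K1K2)) = 1 / (1 + 10^+0.99 + 10^-1.17)
   = 1 / (1 + 9.7724 + 0.067608) = 1/10.840 = 0.09225
[CO3²⁻] = α₂ × DIC = 0.09225 × 2.31 = 0.213 mmol/kg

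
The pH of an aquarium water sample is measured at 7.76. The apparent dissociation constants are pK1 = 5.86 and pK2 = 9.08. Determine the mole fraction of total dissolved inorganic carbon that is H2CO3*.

α₀ = 0.0119

α₀ = 1 / (1 + K1/[H⁺] + K1K2/[H⁺]²) = 1 / (1 + 10^+1.90 + 10^+0.58)
   = 1 / (1 + 79.433 + 3.8019) = 1/84.235 = 0.01187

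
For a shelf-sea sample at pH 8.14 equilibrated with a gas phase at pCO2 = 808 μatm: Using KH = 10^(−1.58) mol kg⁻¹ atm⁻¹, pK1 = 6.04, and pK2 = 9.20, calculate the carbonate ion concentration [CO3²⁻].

[CO3²⁻] = 0.233 mmol/kg

[CO2*] = KH · pCO2 = 10^(−1.58) × 808×10^-6 = 2.125×10^-5 mol/kg
α₀ = 1/(1 + K1/[H⁺] + K1K2/[H⁺]²) = 1/(1 + 10^+2.10 + 10^+1.04) = 0.007254
DIC = [CO2*]/α₀ = 2.125×10^-5 / 0.007254 = 2.930 mmol/kg
[CO3²⁻] = α₂·DIC; α₂ = 0.07954, so [CO3²⁻] = 0.07954 × 2.930 = 0.233 mmol/kg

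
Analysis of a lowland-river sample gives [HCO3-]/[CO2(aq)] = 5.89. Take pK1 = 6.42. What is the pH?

From K1 = [H⁺][HCO3-]/[CO2(aq)]:  pH = pK1 + log₁₀([HCO3-]/[CO2(aq)])
log₁₀(5.89) = +0.770
pH = 6.42 + (+0.770) = 7.19

pH = 7.19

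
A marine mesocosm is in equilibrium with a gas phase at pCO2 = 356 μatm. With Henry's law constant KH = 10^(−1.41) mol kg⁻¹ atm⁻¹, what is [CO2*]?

KH = 10^(−1.41) = 3.890×10^-2 mol kg⁻¹ atm⁻¹
[CO2*] = KH · pCO2 = 3.890×10^-2 × 356×10^-6 atm = 1.39×10^-5 mol/kg

[CO2*] = 13.9 μmol/kg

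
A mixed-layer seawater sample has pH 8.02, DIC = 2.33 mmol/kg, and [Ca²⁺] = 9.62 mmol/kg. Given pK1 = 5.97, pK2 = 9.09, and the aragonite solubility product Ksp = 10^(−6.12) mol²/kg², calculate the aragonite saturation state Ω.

Ω = 2.30

α₂ = 1 / (1 + [H⁺]/K2 + [H⁺]²/(K1K2)) = 1 / (1 + 10^+1.07 + 10^-0.98)
   = 1 / (1 + 11.749 + 0.10471) = 1/12.854 = 0.07780
[CO3²⁻] = α₂ × DIC = 0.07780 × 2.33 = 0.1813 mmol/kg
Ksp = 10^(−6.12) = 7.586×10^-7
Ω = [Ca²⁺][CO3²⁻]/Ksp = (9.62×10^-3)(1.813×10^-4) / 7.586×10^-7 = 2.30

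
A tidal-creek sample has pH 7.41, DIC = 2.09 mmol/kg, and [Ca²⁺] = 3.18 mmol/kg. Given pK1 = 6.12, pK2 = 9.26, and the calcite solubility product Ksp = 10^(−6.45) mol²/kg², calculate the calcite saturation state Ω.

α₂ = 1 / (1 + [H⁺]/K2 + [H⁺]²/(K1K2)) = 1 / (1 + 10^+1.85 + 10^+0.56)
   = 1 / (1 + 70.795 + 3.6308) = 1/75.425 = 0.01326
[CO3²⁻] = α₂ × DIC = 0.01326 × 2.09 = 0.02771 mmol/kg
Ksp = 10^(−6.45) = 3.548×10^-7
Ω = [Ca²⁺][CO3²⁻]/Ksp = (3.18×10^-3)(2.771×10^-5) / 3.548×10^-7 = 0.248

Ω = 0.248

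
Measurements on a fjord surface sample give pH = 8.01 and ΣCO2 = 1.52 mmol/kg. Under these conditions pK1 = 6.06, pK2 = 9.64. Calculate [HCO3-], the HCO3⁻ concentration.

α₁ = 1 / (1 + [H⁺]/K1 + K2/[H⁺]) = 1 / (1 + 10^-1.95 + 10^-1.63)
   = 1 / (1 + 0.011220 + 0.023442) = 1/1.0347 = 0.9665
[HCO3⁻] = α₁ × DIC = 0.9665 × 1.52 = 1.47 mmol/kg

[HCO3⁻] = 1.47 mmol/kg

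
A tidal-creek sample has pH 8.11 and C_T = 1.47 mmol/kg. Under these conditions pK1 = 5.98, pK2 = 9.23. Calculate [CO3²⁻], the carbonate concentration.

α₂ = 1 / (1 + [H⁺]/K2 + [H⁺]²/(K1K2)) = 1 / (1 + 10^+1.12 + 10^-1.01)
   = 1 / (1 + 13.183 + 0.097724) = 1/14.280 = 0.07003
[CO3²⁻] = α₂ × DIC = 0.07003 × 1.47 = 0.103 mmol/kg

[CO3²⁻] = 0.103 mmol/kg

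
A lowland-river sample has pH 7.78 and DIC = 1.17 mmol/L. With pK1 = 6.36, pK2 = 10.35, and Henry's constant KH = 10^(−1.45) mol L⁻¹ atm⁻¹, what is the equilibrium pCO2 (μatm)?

pCO2 = 1200 μatm

α₀ = 1 / (1 + K1/[H⁺] + K1K2/[H⁺]²) = 1 / (1 + 10^+1.42 + 10^-1.15)
   = 1 / (1 + 26.303 + 0.070795) = 1/27.373 = 0.03653
[CO2*] = α₀ × DIC = 0.03653 × 1.17 = 0.04274 mmol/L
pCO2 = [CO2*]/KH = 4.274×10^-5 / 3.548×10^-2 = 1200 μatm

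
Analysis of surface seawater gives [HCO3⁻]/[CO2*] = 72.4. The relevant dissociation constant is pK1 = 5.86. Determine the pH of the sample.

pH = 7.72

From K1 = [H⁺][HCO3⁻]/[CO2*]:  pH = pK1 + log₁₀([HCO3⁻]/[CO2*])
log₁₀(72.4) = +1.860
pH = 5.86 + (+1.860) = 7.72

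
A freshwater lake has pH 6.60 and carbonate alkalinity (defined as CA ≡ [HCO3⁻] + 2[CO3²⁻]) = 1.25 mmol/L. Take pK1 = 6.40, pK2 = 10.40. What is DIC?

DIC = 2.04 mmol/L

CA = [HCO3⁻] + 2[CO3²⁻] = (α₁ + 2α₂)·DIC
At pH 6.60: [H⁺]/K1 = 10^-0.20 = 0.63096, K2/[H⁺] = 10^-3.80 = 0.00015849
α₁ = 1/(1 + 0.63096 + 0.00015849) = 1/1.6311 = 0.6131; α₂ = α₁·K2/[H⁺] = 9.717×10^-5
α₁ + 2α₂ = 0.6133
DIC = CA / (α₁ + 2α₂) = 1.25 / 0.6133 = 2.04 mmol/L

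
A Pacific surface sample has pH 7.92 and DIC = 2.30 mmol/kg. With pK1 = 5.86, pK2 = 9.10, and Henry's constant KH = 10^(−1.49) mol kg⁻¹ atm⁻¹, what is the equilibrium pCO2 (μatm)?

pCO2 = 576 μatm

α₀ = 1 / (1 + K1/[H⁺] + K1K2/[H⁺]²) = 1 / (1 + 10^+2.06 + 10^+0.88)
   = 1 / (1 + 114.82 + 7.5858) = 1/123.40 = 0.008104
[CO2*] = α₀ × DIC = 0.008104 × 2.30 = 0.01864 mmol/kg = 18.64 μmol/kg
pCO2 = [CO2*]/KH = 1.864×10^-5 / 3.236×10^-2 = 576 μatm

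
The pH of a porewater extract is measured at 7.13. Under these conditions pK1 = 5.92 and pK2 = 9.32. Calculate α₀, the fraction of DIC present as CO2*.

α₀ = 1 / (1 + K1/[H⁺] + K1K2/[H⁺]²) = 1 / (1 + 10^+1.21 + 10^-0.98)
   = 1 / (1 + 16.218 + 0.10471) = 1/17.323 = 0.05773

α₀ = 0.0577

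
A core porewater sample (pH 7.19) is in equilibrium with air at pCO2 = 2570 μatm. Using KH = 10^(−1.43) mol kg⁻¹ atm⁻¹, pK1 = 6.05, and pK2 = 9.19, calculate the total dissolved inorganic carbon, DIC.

DIC = 1.43 mmol/kg

[CO2*] = KH · pCO2 = 10^(−1.43) × 2570×10^-6 = 9.548×10^-5 mol/kg
α₀ = 1/(1 + K1/[H⁺] + K1K2/[H⁺]²) = 1/(1 + 10^+1.14 + 10^-0.86) = 0.06693
DIC = [CO2*]/α₀ = 9.548×10^-5 / 0.06693 = 1.43 mmol/kg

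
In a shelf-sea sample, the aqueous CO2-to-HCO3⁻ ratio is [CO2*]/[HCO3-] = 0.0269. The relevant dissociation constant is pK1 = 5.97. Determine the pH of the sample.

pH = 7.54

From K1 = [H⁺][HCO3-]/[CO2*]:  pH = pK1 − log₁₀([CO2*]/[HCO3-])
log₁₀(0.0269) = -1.570
pH = 5.97 − (-1.570) = 7.54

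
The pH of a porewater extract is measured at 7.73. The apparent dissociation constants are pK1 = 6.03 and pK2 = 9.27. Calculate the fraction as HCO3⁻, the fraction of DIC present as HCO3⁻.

α₁ = 0.953

α₁ = 1 / (1 + [H⁺]/K1 + K2/[H⁺]) = 1 / (1 + 10^-1.70 + 10^-1.54)
   = 1 / (1 + 0.019953 + 0.028840) = 1/1.0488 = 0.9535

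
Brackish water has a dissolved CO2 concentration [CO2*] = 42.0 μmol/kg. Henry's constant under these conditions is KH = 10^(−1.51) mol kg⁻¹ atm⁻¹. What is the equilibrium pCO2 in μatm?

KH = 10^(−1.51) = 3.090×10^-2 mol kg⁻¹ atm⁻¹
pCO2 = [CO2*]/KH = 42.0×10^-6 / 3.090×10^-2 = 1.36×10^-3 atm = 1360 μatm

pCO2 = 1360 μatm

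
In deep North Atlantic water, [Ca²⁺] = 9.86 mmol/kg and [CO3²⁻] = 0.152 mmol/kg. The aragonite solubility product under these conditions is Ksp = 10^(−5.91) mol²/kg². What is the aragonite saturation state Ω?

Ω = 1.22

Ksp = 10^(−5.91) = 1.230×10^-6
Ω = [Ca²⁺][CO3²⁻]/Ksp = (9.86×10^-3)(0.152×10^-3) / 1.230×10^-6 = 1.22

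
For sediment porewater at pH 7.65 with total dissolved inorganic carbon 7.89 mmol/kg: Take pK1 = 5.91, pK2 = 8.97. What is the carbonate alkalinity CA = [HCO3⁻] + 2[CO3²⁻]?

CA = [HCO3⁻] + 2[CO3²⁻] = (α₁ + 2α₂)·DIC
At pH 7.65: [H⁺]/K1 = 10^-1.74 = 0.018197, K2/[H⁺] = 10^-1.32 = 0.047863
α₁ = 1/(1 + 0.018197 + 0.047863) = 1/1.0661 = 0.9380; α₂ = α₁·K2/[H⁺] = 0.04490
α₁ + 2α₂ = 1.0278
CA = 1.0278 × 7.89 = 8.11 mmol/kg

CA = 8.11 mmol/kg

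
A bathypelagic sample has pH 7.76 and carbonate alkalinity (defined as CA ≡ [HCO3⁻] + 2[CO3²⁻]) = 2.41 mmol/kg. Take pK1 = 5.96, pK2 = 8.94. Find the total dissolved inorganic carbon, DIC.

DIC = 2.30 mmol/kg

CA = [HCO3⁻] + 2[CO3²⁻] = (α₁ + 2α₂)·DIC
At pH 7.76: [H⁺]/K1 = 10^-1.80 = 0.015849, K2/[H⁺] = 10^-1.18 = 0.066069
α₁ = 1/(1 + 0.015849 + 0.066069) = 1/1.0819 = 0.9243; α₂ = α₁·K2/[H⁺] = 0.06107
α₁ + 2α₂ = 1.0464
DIC = CA / (α₁ + 2α₂) = 2.41 / 1.0464 = 2.30 mmol/kg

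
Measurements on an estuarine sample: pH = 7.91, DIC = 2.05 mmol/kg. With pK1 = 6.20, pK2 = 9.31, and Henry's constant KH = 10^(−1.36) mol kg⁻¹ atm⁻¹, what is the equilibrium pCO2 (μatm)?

pCO2 = 864 μatm

α₀ = 1 / (1 + K1/[H⁺] + K1K2/[H⁺]²) = 1 / (1 + 10^+1.71 + 10^+0.31)
   = 1 / (1 + 51.286 + 2.0417) = 1/54.328 = 0.01841
[CO2*] = α₀ × DIC = 0.01841 × 2.05 = 0.03773 mmol/kg
pCO2 = [CO2*]/KH = 3.773×10^-5 / 4.365×10^-2 = 864 μatm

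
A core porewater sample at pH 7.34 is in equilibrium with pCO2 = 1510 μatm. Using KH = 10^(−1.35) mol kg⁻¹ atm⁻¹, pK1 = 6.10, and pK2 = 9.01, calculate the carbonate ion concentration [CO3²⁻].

[CO3²⁻] = 0.0251 mmol/kg

[CO2*] = KH · pCO2 = 10^(−1.35) × 1510×10^-6 = 6.745×10^-5 mol/kg
α₀ = 1/(1 + K1/[H⁺] + K1K2/[H⁺]²) = 1/(1 + 10^+1.24 + 10^-0.43) = 0.05333
DIC = [CO2*]/α₀ = 6.745×10^-5 / 0.05333 = 1.265 mmol/kg
[CO3²⁻] = α₂·DIC; α₂ = 0.01982, so [CO3²⁻] = 0.01982 × 1.265 = 0.0251 mmol/kg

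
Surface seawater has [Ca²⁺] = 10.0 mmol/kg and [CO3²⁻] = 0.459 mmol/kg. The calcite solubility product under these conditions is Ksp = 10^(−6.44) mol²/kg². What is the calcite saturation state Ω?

Ω = 12.6

Ksp = 10^(−6.44) = 3.631×10^-7
Ω = [Ca²⁺][CO3²⁻]/Ksp = (10.0×10^-3)(0.459×10^-3) / 3.631×10^-7 = 12.6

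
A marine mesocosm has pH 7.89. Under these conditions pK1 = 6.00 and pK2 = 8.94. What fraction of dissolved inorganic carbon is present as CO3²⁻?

α₂ = 0.0809

α₂ = 1 / (1 + [H⁺]/K2 + [H⁺]²/(K1K2)) = 1 / (1 + 10^+1.05 + 10^-0.84)
   = 1 / (1 + 11.220 + 0.14454) = 1/12.365 = 0.08088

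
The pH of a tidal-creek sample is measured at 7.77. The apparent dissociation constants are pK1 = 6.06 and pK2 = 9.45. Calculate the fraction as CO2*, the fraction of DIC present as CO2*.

α₀ = 1 / (1 + K1/[H⁺] + K1K2/[H⁺]²) = 1 / (1 + 10^+1.71 + 10^+0.03)
   = 1 / (1 + 51.286 + 1.0715) = 1/53.358 = 0.01874

α₀ = 0.0187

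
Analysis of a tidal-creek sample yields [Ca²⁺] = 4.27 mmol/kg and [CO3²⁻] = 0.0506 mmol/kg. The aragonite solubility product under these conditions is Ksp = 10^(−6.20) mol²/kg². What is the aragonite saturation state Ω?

Ω = 0.342

Ksp = 10^(−6.20) = 6.310×10^-7
Ω = [Ca²⁺][CO3²⁻]/Ksp = (4.27×10^-3)(0.0506×10^-3) / 6.310×10^-7 = 0.342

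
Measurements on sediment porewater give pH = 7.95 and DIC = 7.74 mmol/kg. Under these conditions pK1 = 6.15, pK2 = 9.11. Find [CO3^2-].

[CO3²⁻] = 0.494 mmol/kg

α₂ = 1 / (1 + [H⁺]/K2 + [H⁺]²/(K1K2)) = 1 / (1 + 10^+1.16 + 10^-0.64)
   = 1 / (1 + 14.454 + 0.22909) = 1/15.683 = 0.06376
[CO3²⁻] = α₂ × DIC = 0.06376 × 7.74 = 0.494 mmol/kg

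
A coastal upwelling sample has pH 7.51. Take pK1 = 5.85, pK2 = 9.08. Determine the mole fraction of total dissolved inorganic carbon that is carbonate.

α₂ = 0.0257

α₂ = 1 / (1 + [H⁺]/K2 + [H⁺]²/(K1K2)) = 1 / (1 + 10^+1.57 + 10^-0.09)
   = 1 / (1 + 37.154 + 0.81283) = 1/38.966 = 0.02566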